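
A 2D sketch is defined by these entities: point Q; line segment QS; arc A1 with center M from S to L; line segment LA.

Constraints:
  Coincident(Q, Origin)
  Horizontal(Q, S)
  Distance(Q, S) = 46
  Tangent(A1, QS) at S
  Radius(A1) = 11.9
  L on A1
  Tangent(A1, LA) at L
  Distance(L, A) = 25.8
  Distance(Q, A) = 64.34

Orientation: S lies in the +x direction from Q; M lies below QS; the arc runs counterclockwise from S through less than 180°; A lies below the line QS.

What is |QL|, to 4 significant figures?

40.57

Q is at the origin; Q and S share the same y with |QS| = 46.0 and S on the +x side, so S = (46.00, 0.000). Tangency of A1 to QS means the radius MS is perpendicular to QS, so M = S + (0, -11.9) = (46.00, -11.90). Since ML ⟂ LA (tangency), |MA| = √(11.9² + 25.8²) = 28.41 regardless of where L sits on A1. So A lies on both circle(Q, 64.34) and circle(M, 28.41); the below-QS intersection is A = (50.42, -39.97). L is the foot of the tangent from A: L = (36.10, -18.51).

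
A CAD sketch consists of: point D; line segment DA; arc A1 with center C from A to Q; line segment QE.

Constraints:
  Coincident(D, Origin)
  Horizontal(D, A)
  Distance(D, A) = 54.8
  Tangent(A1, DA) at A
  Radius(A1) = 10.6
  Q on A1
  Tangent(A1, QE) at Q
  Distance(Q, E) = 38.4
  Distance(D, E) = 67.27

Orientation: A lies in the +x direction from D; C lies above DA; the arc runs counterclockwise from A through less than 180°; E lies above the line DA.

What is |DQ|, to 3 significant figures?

66.0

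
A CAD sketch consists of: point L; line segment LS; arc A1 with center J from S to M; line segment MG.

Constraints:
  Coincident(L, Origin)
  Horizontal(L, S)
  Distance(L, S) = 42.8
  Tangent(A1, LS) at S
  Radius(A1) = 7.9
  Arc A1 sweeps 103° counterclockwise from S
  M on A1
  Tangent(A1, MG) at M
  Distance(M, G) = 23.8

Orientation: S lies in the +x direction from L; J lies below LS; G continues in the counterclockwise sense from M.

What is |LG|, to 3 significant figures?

52.1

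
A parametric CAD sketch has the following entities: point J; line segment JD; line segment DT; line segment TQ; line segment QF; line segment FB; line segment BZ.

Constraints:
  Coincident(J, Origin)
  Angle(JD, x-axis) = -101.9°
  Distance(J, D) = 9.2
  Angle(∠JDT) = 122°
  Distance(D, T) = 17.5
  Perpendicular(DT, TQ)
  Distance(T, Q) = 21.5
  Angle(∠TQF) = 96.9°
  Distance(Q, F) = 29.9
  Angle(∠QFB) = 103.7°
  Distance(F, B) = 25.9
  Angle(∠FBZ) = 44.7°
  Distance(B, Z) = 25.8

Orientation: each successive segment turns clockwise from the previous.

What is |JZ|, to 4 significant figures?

7.994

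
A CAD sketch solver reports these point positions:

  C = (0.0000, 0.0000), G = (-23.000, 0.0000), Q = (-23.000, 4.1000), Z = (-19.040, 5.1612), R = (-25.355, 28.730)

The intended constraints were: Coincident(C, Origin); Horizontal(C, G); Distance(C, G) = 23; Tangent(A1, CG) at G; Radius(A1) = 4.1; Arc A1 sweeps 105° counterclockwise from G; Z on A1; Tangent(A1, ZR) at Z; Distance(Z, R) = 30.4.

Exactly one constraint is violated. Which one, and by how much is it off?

Distance(Z, R) = 30.4 — off by 6.00.

C = (0.00, 0.00) ✓; C.y = 0.00, G.y = 0.00 ✓; |CG| = 23.00 ✓; ∠(QG, GC) = 90.00° ✓; |QG| = 4.100 ✓; bearing(Q→Z) − bearing(Q→G) = 105.0° ✓; |QZ| = 4.100 ✓; ∠(QZ, ZR) = 90.00° ✓; |ZR| = 24.40 ✗.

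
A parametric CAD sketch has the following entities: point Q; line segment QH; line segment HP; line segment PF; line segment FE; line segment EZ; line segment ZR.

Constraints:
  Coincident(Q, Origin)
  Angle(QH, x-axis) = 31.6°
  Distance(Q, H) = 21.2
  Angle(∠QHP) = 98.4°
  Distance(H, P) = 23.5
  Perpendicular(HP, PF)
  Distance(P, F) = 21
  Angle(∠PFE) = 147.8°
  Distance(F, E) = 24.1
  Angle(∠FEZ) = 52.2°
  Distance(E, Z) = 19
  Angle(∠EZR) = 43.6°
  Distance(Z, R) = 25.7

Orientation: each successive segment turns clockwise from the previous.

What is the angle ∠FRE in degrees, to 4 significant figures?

96.50°

Q is at the origin; QH runs at 31.6° with length 21.2, so H = (18.06, 11.11). ∠QHP = 98.4° gives HP at -50.00° from the x-axis; with |HP| = 23.5, P = (33.16, -6.894). HP is perpendicular to PF, so PF runs at -140.0°; with |PF| = 21.0, F = (17.08, -20.39). ∠PFE = 147.8° gives FE at -172.2° from the x-axis; with |FE| = 24.1, E = (-6.802, -23.66). ∠FEZ = 52.2° gives EZ at 60.00° from the x-axis; with |EZ| = 19.0, Z = (2.698, -7.208). ∠EZR = 43.6° gives ZR at -76.40° from the x-axis; with |ZR| = 25.7, R = (8.741, -32.19). Then cos ∠FRE = RF·RE / (|RF||RE|), giving 96.50°.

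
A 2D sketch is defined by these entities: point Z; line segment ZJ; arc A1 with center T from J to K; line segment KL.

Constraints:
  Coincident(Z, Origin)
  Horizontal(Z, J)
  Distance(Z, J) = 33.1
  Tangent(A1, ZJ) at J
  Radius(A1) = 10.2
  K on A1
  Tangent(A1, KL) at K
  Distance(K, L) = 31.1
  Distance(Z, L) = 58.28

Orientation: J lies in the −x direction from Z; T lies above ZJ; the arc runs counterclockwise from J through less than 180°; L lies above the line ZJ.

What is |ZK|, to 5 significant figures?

28.814

Z is at the origin; ZJ is horizontal with |ZJ| = 33.1 and J on the −x side, so J = (-33.100, 0.0000). A1 meets ZJ tangentially, so TJ is at right angles to ZJ, so T = J + (0, 10.2) = (-33.100, 10.200). Since TK ⟂ KL (tangency), |TL| = √(10.2² + 31.1²) = 32.730 regardless of where K sits on A1. So L lies on both circle(Z, 58.28) and circle(T, 32.730); the above-ZJ intersection is L = (-40.262, 42.137). K is the foot of the tangent from L: K = (-24.338, 15.423).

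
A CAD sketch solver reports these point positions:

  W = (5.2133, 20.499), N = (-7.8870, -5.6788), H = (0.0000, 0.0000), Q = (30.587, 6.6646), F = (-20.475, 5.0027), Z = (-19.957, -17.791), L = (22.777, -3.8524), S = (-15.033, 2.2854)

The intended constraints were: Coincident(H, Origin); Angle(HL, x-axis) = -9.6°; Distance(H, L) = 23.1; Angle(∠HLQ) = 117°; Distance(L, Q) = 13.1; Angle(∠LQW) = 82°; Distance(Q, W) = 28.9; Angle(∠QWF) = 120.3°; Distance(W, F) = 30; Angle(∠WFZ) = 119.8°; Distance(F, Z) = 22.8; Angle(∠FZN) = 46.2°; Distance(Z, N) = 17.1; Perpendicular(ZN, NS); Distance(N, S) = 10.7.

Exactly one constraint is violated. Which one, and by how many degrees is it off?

Perpendicular(ZN, NS) — off by 3.20°.

H = (0.00, 0.00) ✓; HL at -9.600° ✓; |HL| = 23.10 ✓; ∠HLQ = 117.0° ✓; |LQ| = 13.10 ✓; ∠LQW = 82.00° ✓; |QW| = 28.90 ✓; ∠QWF = 120.3° ✓; |WF| = 30.00 ✓; ∠WFZ = 119.8° ✓; |FZ| = 22.80 ✓; ∠FZN = 46.20° ✓; |ZN| = 17.10 ✓; ∠(ZN, NS) = 86.80° ✗; |NS| = 10.70 ✓.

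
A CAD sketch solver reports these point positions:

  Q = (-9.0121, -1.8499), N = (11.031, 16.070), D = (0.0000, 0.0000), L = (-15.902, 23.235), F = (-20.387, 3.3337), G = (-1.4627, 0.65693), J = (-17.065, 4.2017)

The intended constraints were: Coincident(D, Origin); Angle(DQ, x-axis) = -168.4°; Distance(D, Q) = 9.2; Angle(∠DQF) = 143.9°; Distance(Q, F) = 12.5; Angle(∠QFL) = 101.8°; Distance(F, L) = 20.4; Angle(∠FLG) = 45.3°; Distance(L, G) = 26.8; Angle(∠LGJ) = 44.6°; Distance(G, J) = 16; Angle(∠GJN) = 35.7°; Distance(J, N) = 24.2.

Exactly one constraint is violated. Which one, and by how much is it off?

Distance(J, N) = 24.2 — off by 6.30.

D = (0.00, 0.00) ✓; DQ at -168.4° ✓; |DQ| = 9.200 ✓; ∠DQF = 143.9° ✓; |QF| = 12.50 ✓; ∠QFL = 101.8° ✓; |FL| = 20.40 ✓; ∠FLG = 45.30° ✓; |LG| = 26.80 ✓; ∠LGJ = 44.60° ✓; |GJ| = 16.00 ✓; ∠GJN = 35.70° ✓; |JN| = 30.50 ✗.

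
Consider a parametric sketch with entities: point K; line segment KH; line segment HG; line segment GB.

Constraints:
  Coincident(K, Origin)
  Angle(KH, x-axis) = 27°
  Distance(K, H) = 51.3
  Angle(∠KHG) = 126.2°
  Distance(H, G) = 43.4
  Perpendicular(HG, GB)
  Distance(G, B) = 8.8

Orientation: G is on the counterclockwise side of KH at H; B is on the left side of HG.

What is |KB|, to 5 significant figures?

80.585

∠KHG = 126.2°, so HG runs at 27.0° + (180° − 126.2°) = 80.800° from the x-axis; with |HG| = 43.4, G = H + 43.4·(cos 80.800°, sin 80.800°) = (52.647, 66.131). HG ⟂ GB; with |GB| = 8.8 on the left of HG, B = G + 8.8·(-0.98714, 0.15988) = (43.961, 67.538). Then |KB| = |B − K| = 80.585.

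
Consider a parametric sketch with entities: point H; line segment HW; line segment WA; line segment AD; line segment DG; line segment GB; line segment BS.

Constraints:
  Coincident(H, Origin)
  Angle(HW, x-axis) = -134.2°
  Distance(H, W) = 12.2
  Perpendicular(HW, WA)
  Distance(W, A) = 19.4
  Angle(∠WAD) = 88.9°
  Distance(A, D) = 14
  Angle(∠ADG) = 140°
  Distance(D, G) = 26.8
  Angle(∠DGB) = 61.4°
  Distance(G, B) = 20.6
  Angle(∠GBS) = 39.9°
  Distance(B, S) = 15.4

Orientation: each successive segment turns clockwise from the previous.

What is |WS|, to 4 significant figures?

23.82

∠DGB = 61.4° gives GB at -113.9° from the x-axis; with |GB| = 20.6, B = (5.902, -2.011). ∠GBS = 39.9° gives BS at 106.0° from the x-axis; with |BS| = 15.4, S = (1.657, 12.79). Then |WS| = |S − W| = 23.82.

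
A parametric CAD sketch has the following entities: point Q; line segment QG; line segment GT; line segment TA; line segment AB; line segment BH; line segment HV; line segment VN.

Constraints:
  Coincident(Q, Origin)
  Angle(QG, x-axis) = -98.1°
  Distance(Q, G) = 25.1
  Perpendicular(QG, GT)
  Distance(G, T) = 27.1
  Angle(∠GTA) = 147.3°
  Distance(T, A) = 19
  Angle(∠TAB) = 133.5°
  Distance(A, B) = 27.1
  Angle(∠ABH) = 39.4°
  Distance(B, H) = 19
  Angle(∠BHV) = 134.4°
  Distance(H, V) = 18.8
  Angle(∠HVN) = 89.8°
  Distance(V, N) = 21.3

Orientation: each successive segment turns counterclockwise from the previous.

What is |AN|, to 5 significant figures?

11.800

Q is at the origin; QG runs at -98.1° with length 25.1, so G = (-3.5366, -24.850). QG ⟂ GT, so GT runs at -8.1000°; with |GT| = 27.1, T = (23.293, -28.668). ∠GTA = 147.3° gives TA at 24.600° from the x-axis; with |TA| = 19.0, A = (40.569, -20.759). ∠TAB = 133.5° gives AB at 71.100° from the x-axis; with |AB| = 27.1, B = (49.347, 4.8802). ∠ABH = 39.4° gives BH at -148.30° from the x-axis; with |BH| = 19.0, H = (33.181, -5.1037). ∠BHV = 134.4° gives HV at -102.70° from the x-axis; with |HV| = 18.8, V = (29.048, -23.444). ∠HVN = 89.8° gives VN at -12.500° from the x-axis; with |VN| = 21.3, N = (49.843, -28.054). Then |AN| = |N − A| = 11.800.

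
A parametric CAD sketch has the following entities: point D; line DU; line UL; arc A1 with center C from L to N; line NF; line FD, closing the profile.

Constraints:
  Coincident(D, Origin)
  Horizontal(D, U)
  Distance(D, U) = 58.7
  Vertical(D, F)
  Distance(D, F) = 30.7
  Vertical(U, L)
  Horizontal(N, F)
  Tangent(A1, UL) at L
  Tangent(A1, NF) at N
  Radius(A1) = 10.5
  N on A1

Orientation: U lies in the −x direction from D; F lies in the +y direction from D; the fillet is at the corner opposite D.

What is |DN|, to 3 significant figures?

57.1

D is at the origin; DU is horizontal with |DU| = 58.7 and U on the −x side, so U = (-58.7, 0.00). DF is vertical with |DF| = 30.7 and F on the +y side, so F = (0.00, 30.7). The virtual corner opposite D is at (-58.7, 30.7). A1 meets UL tangentially, so CL is at right angles to UL and tangency of A1 to NF means the radius CN is perpendicular to NF, with radius 10.5, so the center C sits 10.5 in from both sides at C = (-48.2, 20.2). That places the tangent points at L = (-58.7, 20.2) on UL and N = (-48.2, 30.7) on NF. Then |DN| = |N − D| = 57.1.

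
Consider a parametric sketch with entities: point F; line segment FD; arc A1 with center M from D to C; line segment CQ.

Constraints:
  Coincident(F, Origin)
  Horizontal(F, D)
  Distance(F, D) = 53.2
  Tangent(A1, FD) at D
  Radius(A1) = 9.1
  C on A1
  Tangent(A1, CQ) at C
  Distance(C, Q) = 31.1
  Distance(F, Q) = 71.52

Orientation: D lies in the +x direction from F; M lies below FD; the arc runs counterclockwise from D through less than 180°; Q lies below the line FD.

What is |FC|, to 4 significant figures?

46.87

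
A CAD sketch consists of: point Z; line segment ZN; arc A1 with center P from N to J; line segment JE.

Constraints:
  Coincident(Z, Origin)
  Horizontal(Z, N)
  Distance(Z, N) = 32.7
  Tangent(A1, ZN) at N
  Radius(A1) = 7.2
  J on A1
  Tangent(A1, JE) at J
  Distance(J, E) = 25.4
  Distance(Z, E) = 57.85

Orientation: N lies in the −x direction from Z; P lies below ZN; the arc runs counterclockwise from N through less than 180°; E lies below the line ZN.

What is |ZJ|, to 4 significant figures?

38.98

Z is at the origin; ZN is horizontal with |ZN| = 32.7 and N on the −x side, so N = (-32.70, 0.000). The tangent condition forces PN to be normal to ZN, so P = N + (0, -7.2) = (-32.70, -7.200). Since PJ ⟂ JE (tangency), |PE| = √(7.2² + 25.4²) = 26.40 regardless of where J sits on A1. So E lies on both circle(Z, 57.85) and circle(P, 26.40); the below-ZN intersection is E = (-52.14, -25.07). J is the foot of the tangent from E: J = (-38.83, -3.429).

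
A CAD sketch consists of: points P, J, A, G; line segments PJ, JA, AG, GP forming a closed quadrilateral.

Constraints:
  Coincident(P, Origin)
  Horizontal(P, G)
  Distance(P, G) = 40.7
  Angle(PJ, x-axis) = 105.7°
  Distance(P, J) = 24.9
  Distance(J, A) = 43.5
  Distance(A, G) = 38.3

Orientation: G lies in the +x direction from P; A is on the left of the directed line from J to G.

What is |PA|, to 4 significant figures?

51.18

P is at the origin; P and G share the same y with |PG| = 40.7 and G in +x, so G = (40.7, 0). PJ runs at 105.7° with |PJ| = 24.9, so J = (-6.738, 23.97). A is determined by |JA| = 43.5 and |AG| = 38.3 together: it lies at the intersection of circle(J, 43.5) and circle(G, 38.3). With |JG| = 53.15, the foot of the radical line on JG is 30.58 from J and the perpendicular offset is √(43.5² − 30.58²) = 30.94. Taking the left-of-JG solution: A = (34.51, 37.80).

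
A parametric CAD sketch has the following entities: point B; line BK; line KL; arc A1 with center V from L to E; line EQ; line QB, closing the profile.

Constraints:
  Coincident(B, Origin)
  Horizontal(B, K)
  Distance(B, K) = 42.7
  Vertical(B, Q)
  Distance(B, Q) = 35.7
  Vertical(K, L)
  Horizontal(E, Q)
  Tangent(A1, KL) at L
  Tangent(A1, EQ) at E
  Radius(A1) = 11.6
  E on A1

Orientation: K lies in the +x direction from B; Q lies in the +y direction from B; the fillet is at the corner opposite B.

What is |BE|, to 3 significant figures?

47.3

B is at the origin; BK is horizontal with |BK| = 42.7 and K on the +x side, so K = (42.7, 0.00). B and Q share the same x with |BQ| = 35.7 and Q on the +y side, so Q = (0.00, 35.7). The virtual corner opposite B is at (42.7, 35.7). Since A1 is tangent to KL there, VL ⟂ KL and the tangent condition forces VE to be normal to EQ, with radius 11.6, so the center V sits 11.6 in from both sides at V = (31.1, 24.1). That places the tangent points at L = (42.7, 24.1) on KL and E = (31.1, 35.7) on EQ. Then |BE| = |E − B| = 47.3.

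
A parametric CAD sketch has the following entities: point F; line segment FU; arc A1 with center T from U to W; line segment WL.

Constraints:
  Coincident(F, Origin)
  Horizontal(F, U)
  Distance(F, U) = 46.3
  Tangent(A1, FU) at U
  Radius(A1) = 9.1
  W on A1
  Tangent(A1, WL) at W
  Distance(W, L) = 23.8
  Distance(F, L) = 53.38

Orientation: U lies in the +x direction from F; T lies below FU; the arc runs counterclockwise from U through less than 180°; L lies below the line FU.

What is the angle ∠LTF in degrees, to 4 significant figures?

89.37°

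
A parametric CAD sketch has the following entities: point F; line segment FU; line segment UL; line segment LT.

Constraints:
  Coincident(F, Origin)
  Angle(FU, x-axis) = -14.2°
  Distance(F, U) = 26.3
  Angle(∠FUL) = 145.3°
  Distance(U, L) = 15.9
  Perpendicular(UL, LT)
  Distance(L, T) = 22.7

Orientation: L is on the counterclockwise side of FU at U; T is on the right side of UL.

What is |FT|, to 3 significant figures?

53.2

∠FUL = 145.3°, so UL runs at -14.2° + (180° − 145.3°) = 20.5° from the x-axis; with |UL| = 15.9, L = U + 15.9·(cos 20.5°, sin 20.5°) = (40.4, -0.883). UL is perpendicular to LT; with |LT| = 22.7 on the right of UL, T = L + 22.7·(0.350, -0.937) = (48.3, -22.1). Then |FT| = |T − F| = 53.2.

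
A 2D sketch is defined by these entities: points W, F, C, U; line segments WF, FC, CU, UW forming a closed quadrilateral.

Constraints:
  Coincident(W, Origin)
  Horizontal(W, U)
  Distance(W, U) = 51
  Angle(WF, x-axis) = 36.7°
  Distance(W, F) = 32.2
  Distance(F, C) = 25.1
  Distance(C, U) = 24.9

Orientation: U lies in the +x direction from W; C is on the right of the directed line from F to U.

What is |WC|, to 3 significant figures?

27.4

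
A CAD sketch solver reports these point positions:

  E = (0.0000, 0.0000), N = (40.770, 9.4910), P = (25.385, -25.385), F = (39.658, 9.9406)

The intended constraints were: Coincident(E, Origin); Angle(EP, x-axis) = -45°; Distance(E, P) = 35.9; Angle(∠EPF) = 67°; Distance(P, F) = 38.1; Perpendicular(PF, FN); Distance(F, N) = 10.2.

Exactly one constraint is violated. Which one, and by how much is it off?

Distance(F, N) = 10.2 — off by 9.00.

E = (0.00, 0.00) ✓; EP at -45.00° ✓; |EP| = 35.90 ✓; ∠EPF = 67.00° ✓; |PF| = 38.10 ✓; ∠(PF, FN) = 90.01° ✓; |FN| = 1.199 ✗.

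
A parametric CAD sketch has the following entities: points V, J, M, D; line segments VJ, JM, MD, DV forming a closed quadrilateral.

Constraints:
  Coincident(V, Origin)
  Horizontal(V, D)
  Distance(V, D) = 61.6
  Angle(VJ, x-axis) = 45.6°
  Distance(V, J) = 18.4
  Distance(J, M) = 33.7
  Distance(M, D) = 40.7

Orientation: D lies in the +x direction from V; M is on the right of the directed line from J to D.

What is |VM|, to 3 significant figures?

31.1

Checks: |JM| = 33.70 ✓; |MD| = 40.70 ✓.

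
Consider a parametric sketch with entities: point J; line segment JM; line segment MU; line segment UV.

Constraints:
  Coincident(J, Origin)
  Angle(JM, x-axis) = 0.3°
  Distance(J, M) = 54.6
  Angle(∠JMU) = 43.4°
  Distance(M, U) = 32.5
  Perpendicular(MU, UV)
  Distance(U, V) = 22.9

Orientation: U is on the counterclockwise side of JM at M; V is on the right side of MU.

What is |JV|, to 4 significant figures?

60.84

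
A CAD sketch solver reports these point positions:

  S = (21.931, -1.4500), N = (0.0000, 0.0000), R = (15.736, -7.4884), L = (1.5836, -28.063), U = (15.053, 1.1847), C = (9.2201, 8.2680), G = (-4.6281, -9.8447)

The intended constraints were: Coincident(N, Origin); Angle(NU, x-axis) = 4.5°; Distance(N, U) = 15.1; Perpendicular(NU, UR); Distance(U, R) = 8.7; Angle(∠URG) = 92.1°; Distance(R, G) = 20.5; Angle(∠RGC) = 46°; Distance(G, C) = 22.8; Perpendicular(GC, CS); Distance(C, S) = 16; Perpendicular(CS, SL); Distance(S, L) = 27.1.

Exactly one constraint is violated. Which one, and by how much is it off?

Distance(S, L) = 27.1 — off by 6.40.

N = (0.00, 0.00) ✓; NU at 4.500° ✓; |NU| = 15.10 ✓; ∠(NU, UR) = 90.00° ✓; |UR| = 8.700 ✓; ∠URG = 92.10° ✓; |RG| = 20.50 ✓; ∠RGC = 46.00° ✓; |GC| = 22.80 ✓; ∠(GC, CS) = 90.00° ✓; |CS| = 16.00 ✓; ∠(CS, SL) = 90.00° ✓; |SL| = 33.50 ✗.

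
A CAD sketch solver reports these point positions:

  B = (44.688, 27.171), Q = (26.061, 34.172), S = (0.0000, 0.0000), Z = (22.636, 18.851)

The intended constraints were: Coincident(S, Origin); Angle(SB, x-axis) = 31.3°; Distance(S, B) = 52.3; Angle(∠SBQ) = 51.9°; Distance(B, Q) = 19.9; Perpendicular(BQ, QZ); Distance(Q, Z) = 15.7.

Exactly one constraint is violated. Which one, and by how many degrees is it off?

Perpendicular(BQ, QZ) — off by 8.00°.

S = (0.00, 0.00) ✓; SB at 31.30° ✓; |SB| = 52.30 ✓; ∠SBQ = 51.90° ✓; |BQ| = 19.90 ✓; ∠(BQ, QZ) = 98.00° ✗; |QZ| = 15.70 ✓.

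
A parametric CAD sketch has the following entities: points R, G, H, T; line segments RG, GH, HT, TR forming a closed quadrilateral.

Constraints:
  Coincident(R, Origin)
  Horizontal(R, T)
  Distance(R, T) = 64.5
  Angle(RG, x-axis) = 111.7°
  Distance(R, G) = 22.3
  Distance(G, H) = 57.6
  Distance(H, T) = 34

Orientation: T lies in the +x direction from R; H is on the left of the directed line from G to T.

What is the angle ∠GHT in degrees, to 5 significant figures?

108.57°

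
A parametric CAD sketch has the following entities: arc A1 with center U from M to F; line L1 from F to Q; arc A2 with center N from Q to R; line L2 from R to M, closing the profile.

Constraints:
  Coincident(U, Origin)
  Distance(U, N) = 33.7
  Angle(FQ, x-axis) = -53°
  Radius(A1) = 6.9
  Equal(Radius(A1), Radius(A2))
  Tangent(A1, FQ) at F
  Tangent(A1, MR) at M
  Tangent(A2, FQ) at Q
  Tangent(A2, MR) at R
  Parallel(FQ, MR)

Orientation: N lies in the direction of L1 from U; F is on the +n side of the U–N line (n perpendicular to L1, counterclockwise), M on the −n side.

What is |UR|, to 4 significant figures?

34.40

Tangency of A1 to both parallel lines with radius 6.9 puts F and M at U ± 6.9·n: F = (5.511, 4.153), M = (-5.511, -4.153). Equal radii place Q and R the same way about N: Q = N + 6.9·n = (25.79, -22.76), R = N − 6.9·n = (14.77, -31.07). Then |UR| = |R − U| = 34.40.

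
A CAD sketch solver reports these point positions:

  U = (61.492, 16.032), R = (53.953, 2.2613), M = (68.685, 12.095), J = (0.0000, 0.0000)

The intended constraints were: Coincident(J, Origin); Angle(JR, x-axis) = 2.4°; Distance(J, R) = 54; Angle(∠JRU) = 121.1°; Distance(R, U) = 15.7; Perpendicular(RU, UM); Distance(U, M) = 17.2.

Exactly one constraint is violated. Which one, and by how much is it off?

Distance(U, M) = 17.2 — off by 9.00.

J = (0.00, 0.00) ✓; JR at 2.400° ✓; |JR| = 54.00 ✓; ∠JRU = 121.1° ✓; |RU| = 15.70 ✓; ∠(RU, UM) = 89.99° ✓; |UM| = 8.200 ✗.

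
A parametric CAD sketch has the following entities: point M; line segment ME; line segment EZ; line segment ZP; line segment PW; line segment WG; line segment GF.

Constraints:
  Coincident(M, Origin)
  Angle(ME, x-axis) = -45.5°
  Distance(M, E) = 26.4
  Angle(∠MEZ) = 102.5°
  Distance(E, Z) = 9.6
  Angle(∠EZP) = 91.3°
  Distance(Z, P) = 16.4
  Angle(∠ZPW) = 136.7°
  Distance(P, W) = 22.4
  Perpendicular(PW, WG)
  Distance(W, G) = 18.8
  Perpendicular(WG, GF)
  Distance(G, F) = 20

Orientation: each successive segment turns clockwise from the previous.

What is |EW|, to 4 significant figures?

33.42

M is at the origin; ME runs at -45.5° with length 26.4, so E = (18.50, -18.83). ∠MEZ = 102.5° gives EZ at -123.0° from the x-axis; with |EZ| = 9.6, Z = (13.28, -26.88). ∠EZP = 91.3° gives ZP at 148.3° from the x-axis; with |ZP| = 16.4, P = (-0.6778, -18.26). ∠ZPW = 136.7° gives PW at 105.0° from the x-axis; with |PW| = 22.4, W = (-6.475, 3.373). Then |EW| = |W − E| = 33.42.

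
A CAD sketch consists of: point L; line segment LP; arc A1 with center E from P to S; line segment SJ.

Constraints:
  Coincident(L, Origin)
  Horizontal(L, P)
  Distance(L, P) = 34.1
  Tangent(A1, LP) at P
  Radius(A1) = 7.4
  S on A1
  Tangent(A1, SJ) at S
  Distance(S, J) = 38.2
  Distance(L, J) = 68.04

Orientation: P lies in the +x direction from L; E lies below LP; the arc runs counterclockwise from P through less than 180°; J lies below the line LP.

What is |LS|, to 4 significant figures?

31.28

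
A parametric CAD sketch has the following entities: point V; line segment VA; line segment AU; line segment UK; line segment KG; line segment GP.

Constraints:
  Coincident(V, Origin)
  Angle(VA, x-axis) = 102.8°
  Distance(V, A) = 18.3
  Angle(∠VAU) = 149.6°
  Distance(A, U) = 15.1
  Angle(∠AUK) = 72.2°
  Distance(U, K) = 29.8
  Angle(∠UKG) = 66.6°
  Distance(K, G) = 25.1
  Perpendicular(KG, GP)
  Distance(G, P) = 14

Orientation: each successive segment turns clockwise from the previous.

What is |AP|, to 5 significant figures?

3.8991

V is at the origin; VA runs at 102.8° with length 18.3, so A = (-4.0543, 17.845). ∠VAU = 149.6° gives AU at 72.400° from the x-axis; with |AU| = 15.1, U = (0.51145, 32.238). ∠AUK = 72.2° gives UK at -35.400° from the x-axis; with |UK| = 29.8, K = (24.802, 14.976). ∠UKG = 66.6° gives KG at -148.80° from the x-axis; with |KG| = 25.1, G = (3.3326, 1.9734). The perpendicularity gives GP at right angles to KG, so GP runs at 121.20°; with |GP| = 14.0, P = (-3.9198, 13.948). Then |AP| = |P − A| = 3.8991.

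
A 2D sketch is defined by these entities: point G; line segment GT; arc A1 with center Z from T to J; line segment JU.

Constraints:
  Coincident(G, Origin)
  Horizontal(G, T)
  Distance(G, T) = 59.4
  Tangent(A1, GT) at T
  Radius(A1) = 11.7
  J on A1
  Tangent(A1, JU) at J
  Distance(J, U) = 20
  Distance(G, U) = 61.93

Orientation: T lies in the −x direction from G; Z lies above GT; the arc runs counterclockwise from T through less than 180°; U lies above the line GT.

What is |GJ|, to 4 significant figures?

49.96

Checks: |ZJ| = 11.70 ✓; ∠(ZJ, JU) = 90.00° ✓; |JU| = 20.00 ✓; |GU| = 61.93 ✓.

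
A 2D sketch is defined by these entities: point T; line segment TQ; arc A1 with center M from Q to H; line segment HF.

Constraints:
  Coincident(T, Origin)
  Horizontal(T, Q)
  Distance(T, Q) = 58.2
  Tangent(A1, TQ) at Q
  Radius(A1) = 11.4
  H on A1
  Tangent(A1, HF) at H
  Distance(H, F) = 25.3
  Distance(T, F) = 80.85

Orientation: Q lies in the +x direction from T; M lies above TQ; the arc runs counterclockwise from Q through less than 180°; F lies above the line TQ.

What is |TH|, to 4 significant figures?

70.19

T is at the origin; TQ is horizontal with |TQ| = 58.2 and Q on the +x side, so Q = (58.20, 0.000). A1 meets TQ tangentially, so MQ is at right angles to TQ, so M = Q + (0, 11.4) = (58.20, 11.40). Since MH ⟂ HF (tangency), |MF| = √(11.4² + 25.3²) = 27.75 regardless of where H sits on A1. So F lies on both circle(T, 80.85) and circle(M, 27.75); the above-TQ intersection is F = (72.92, 34.93). H is the foot of the tangent from F: H = (69.50, 9.858).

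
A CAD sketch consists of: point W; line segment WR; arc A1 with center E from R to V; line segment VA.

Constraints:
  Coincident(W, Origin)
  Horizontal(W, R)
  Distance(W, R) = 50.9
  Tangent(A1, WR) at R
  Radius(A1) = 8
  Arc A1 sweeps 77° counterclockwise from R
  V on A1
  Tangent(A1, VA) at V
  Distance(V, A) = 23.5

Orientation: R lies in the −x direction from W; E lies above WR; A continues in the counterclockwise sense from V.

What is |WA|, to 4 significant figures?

47.72

On A1, R sits at bearing -90° from E; a 77° counterclockwise sweep puts V at bearing -13°, so V = E + 8.0·(cos -13°, sin -13°) = (-43.11, 6.200). Since A1 is tangent to VA there, EV ⟂ VA, so VA runs along (−sin -13°, cos -13°); with |VA| = 23.5, A = (-37.82, 29.10). Then |WA| = |A − W| = 47.72.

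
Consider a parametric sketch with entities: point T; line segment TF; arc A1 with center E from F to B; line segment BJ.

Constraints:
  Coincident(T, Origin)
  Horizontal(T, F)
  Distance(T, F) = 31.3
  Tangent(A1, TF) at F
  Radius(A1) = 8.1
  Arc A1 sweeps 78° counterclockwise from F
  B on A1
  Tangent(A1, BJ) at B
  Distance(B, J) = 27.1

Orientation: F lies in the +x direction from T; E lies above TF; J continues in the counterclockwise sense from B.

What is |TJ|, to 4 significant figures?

55.64

T is at the origin; TF is horizontal with |TF| = 31.3 and F on the +x side, so F = (31.30, 0.000). Since A1 is tangent to TF there, EF ⟂ TF, so E = F + (0, 8.1) = (31.30, 8.100). On A1, F sits at bearing -90° from E; a 78° counterclockwise sweep puts B at bearing -12°, so B = E + 8.1·(cos -12°, sin -12°) = (39.22, 6.416). Tangency of A1 to BJ means the radius EB is perpendicular to BJ, so BJ runs along (−sin -12°, cos -12°); with |BJ| = 27.1, J = (44.86, 32.92). Then |TJ| = |J − T| = 55.64.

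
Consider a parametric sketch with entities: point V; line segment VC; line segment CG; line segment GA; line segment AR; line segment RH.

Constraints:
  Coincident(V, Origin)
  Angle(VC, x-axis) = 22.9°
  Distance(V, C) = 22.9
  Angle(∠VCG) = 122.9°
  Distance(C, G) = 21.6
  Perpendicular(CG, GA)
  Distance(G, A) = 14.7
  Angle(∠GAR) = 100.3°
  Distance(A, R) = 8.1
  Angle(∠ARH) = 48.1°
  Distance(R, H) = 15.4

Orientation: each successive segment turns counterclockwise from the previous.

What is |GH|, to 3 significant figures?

3.03

V is at the origin; VC runs at 22.9° with length 22.9, so C = (21.1, 8.91). ∠VCG = 122.9° gives CG at 80.0° from the x-axis; with |CG| = 21.6, G = (24.8, 30.2). CG is perpendicular to GA, so GA runs at 170°; with |GA| = 14.7, A = (10.4, 32.7). ∠GAR = 100.3° gives AR at -110° from the x-axis; with |AR| = 8.1, R = (7.56, 25.1). ∠ARH = 48.1° gives RH at 21.6° from the x-axis; with |RH| = 15.4, H = (21.9, 30.8). Then |GH| = |H − G| = 3.03.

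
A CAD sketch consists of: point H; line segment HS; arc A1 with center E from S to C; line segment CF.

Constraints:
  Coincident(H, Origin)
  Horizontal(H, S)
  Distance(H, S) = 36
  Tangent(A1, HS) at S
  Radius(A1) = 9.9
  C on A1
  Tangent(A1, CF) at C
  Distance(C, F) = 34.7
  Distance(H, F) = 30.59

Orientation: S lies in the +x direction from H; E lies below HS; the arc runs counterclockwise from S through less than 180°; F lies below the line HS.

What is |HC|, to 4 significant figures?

28.66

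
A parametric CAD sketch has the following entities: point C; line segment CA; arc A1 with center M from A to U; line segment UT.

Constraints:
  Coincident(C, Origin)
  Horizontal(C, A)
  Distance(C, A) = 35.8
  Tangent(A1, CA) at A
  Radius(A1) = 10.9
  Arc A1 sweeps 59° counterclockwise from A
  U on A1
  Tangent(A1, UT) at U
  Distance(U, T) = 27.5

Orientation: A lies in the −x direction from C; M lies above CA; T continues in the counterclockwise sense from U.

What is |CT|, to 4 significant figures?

31.37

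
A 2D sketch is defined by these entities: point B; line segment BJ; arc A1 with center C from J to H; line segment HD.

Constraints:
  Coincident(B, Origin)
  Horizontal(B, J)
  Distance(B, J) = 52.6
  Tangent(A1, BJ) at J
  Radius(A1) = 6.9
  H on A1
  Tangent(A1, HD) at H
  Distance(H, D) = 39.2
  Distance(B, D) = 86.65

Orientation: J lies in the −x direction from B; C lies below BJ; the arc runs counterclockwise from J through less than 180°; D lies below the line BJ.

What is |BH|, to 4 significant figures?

58.68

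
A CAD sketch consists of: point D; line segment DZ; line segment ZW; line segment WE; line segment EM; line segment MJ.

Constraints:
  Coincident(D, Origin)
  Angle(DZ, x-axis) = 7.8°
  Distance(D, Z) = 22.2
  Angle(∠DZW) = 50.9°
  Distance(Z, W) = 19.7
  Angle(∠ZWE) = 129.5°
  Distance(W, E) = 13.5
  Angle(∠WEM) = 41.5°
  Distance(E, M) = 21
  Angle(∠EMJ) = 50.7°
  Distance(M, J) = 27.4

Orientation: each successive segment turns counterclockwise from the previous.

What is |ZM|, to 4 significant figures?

10.38

D is at the origin; DZ runs at 7.8° with length 22.2, so Z = (21.99, 3.013). ∠DZW = 50.9° gives ZW at 136.9° from the x-axis; with |ZW| = 19.7, W = (7.610, 16.47). ∠ZWE = 129.5° gives WE at -172.6° from the x-axis; with |WE| = 13.5, E = (-5.777, 14.73). ∠WEM = 41.5° gives EM at -34.10° from the x-axis; with |EM| = 21.0, M = (11.61, 2.961). Then |ZM| = |M − Z| = 10.38.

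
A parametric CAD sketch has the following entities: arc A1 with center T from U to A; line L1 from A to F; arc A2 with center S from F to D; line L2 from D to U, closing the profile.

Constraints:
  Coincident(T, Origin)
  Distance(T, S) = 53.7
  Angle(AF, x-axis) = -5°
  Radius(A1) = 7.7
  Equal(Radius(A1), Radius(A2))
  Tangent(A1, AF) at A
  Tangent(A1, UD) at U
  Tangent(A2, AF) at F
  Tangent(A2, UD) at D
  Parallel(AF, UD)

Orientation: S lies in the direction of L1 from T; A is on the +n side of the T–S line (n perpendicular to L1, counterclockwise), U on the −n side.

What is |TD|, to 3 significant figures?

54.2

The slot axis is L1's direction at -5.0°, so u = (cos -5.0°, sin -5.0°) = (0.996, -0.0872) and n = (−sin -5.0°, cos -5.0°) = (0.0872, 0.996). T is at the origin and S lies 53.7 along u from T, so S = 53.7·u = (53.5, -4.68). Tangency of A1 to both parallel lines with radius 7.7 puts A and U at T ± 7.7·n: A = (0.671, 7.67), U = (-0.671, -7.67). Equal radii place F and D the same way about S: F = S + 7.7·n = (54.2, 2.99), D = S − 7.7·n = (52.8, -12.4). Then |TD| = |D − T| = 54.2.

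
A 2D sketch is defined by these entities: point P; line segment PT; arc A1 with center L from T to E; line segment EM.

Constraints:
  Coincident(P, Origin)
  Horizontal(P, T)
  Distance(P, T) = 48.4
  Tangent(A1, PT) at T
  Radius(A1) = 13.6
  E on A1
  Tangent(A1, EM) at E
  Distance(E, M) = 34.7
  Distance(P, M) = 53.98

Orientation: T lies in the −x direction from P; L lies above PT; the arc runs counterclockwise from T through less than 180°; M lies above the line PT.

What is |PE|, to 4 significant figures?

36.77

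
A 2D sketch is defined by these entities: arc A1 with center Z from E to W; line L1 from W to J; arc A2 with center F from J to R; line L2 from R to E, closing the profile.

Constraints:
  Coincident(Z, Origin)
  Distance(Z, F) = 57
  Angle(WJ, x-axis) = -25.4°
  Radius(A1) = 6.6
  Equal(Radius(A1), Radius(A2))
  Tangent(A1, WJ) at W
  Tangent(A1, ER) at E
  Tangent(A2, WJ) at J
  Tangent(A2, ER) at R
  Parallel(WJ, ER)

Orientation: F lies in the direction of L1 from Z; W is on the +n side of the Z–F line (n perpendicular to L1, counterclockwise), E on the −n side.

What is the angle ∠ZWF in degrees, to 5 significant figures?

83.395°

The slot axis is L1's direction at -25.4°, so u = (cos -25.4°, sin -25.4°) = (0.90334, -0.42894) and n = (−sin -25.4°, cos -25.4°) = (0.42894, 0.90334). Z is at the origin and F lies 57.0 along u from Z, so F = 57.0·u = (51.490, -24.449). Tangency of A1 to both parallel lines with radius 6.6 puts W and E at Z ± 6.6·n: W = (2.8310, 5.9620), E = (-2.8310, -5.9620). Then cos ∠ZWF = WZ·WF / (|WZ||WF|), giving 83.395°.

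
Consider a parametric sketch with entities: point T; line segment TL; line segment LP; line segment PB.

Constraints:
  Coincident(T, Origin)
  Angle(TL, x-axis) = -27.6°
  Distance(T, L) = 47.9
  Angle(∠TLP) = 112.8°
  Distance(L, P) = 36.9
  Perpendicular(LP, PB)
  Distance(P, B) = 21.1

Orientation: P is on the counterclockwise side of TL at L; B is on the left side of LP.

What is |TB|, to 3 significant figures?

60.1

∠TLP = 112.8°, so LP runs at -27.6° + (180° − 112.8°) = 39.6° from the x-axis; with |LP| = 36.9, P = L + 36.9·(cos 39.6°, sin 39.6°) = (70.9, 1.33). LP ⟂ PB; with |PB| = 21.1 on the left of LP, B = P + 21.1·(-0.637, 0.771) = (57.4, 17.6). Then |TB| = |B − T| = 60.1.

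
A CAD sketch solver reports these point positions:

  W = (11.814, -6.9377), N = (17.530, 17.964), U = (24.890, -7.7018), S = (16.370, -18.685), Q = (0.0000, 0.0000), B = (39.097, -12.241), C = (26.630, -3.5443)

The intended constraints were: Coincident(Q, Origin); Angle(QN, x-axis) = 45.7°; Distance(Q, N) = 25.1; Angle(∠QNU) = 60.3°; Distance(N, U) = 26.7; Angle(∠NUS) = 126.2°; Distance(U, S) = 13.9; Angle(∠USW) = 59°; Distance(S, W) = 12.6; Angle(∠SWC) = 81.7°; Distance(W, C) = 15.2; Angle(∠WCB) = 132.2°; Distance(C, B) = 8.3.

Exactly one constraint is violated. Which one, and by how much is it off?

Distance(C, B) = 8.3 — off by 6.90.

Q = (0.00, 0.00) ✓; QN at 45.70° ✓; |QN| = 25.10 ✓; ∠QNU = 60.30° ✓; |NU| = 26.70 ✓; ∠NUS = 126.2° ✓; |US| = 13.90 ✓; ∠USW = 59.00° ✓; |SW| = 12.60 ✓; ∠SWC = 81.70° ✓; |WC| = 15.20 ✓; ∠WCB = 132.2° ✓; |CB| = 15.20 ✗.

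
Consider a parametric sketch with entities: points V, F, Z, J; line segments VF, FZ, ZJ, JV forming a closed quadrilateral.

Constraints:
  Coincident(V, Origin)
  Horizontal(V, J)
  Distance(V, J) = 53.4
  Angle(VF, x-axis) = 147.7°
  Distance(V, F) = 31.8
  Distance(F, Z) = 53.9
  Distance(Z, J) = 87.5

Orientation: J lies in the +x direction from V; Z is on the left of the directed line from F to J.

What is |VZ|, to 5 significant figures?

66.014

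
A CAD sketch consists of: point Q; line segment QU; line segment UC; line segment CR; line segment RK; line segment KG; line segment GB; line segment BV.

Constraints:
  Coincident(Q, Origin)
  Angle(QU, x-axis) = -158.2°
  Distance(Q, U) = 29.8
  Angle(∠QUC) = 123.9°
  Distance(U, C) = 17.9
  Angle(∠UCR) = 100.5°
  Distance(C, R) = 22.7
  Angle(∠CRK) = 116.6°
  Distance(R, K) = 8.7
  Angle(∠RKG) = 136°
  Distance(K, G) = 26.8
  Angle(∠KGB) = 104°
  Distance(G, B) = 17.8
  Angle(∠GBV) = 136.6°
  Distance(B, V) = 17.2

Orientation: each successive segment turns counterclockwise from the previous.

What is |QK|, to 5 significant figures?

31.845

Q is at the origin; QU runs at -158.2° with length 29.8, so U = (-27.669, -11.067). ∠QUC = 123.9° gives UC at -102.10° from the x-axis; with |UC| = 17.9, C = (-31.421, -28.569). ∠UCR = 100.5° gives CR at -22.600° from the x-axis; with |CR| = 22.7, R = (-10.464, -37.293). ∠CRK = 116.6° gives RK at 40.800° from the x-axis; with |RK| = 8.7, K = (-3.8783, -31.608). Then |QK| = |K − Q| = 31.845.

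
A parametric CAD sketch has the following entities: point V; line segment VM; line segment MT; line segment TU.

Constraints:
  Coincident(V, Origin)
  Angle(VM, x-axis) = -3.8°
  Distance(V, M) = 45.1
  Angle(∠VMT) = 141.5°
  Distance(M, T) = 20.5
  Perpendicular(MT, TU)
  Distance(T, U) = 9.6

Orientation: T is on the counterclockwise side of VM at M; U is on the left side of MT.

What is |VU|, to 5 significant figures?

58.775

∠VMT = 141.5°, so MT runs at -3.8° + (180° − 141.5°) = 34.700° from the x-axis; with |MT| = 20.5, T = M + 20.5·(cos 34.700°, sin 34.700°) = (61.855, 8.6813). The perpendicularity gives TU at right angles to MT; with |TU| = 9.6 on the left of MT, U = T + 9.6·(-0.56928, 0.82214) = (56.390, 16.574). Then |VU| = |U − V| = 58.775.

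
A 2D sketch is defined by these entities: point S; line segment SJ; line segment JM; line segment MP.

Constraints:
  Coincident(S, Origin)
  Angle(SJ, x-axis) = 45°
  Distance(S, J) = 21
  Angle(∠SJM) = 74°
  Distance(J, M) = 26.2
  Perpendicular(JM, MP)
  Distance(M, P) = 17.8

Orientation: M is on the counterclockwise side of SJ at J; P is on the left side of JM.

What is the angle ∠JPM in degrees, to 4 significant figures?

55.81°

S is at the origin; SJ runs at 45.0° with length 21.0, so J = 21.0·(cos 45.0°, sin 45.0°) = (14.85, 14.85). ∠SJM = 74.0°, so JM runs at 45.0° + (180° − 74.0°) = 151.0° from the x-axis; with |JM| = 26.2, M = J + 26.2·(cos 151.0°, sin 151.0°) = (-8.066, 27.55). JM is perpendicular to MP; with |MP| = 17.8 on the left of JM, P = M + 17.8·(-0.4848, -0.8746) = (-16.70, 11.98). Then cos ∠JPM = PJ·PM / (|PJ||PM|), giving 55.81°.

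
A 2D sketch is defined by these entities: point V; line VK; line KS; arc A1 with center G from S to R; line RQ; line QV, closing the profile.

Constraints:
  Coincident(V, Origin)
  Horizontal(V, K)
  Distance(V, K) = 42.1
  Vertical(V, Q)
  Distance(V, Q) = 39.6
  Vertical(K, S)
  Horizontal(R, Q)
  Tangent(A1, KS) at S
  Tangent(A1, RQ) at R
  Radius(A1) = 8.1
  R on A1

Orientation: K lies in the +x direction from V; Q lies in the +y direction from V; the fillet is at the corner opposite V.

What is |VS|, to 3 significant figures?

52.6

V is at the origin; VK is horizontal with |VK| = 42.1 and K on the +x side, so K = (42.1, 0.00). VQ is vertical with |VQ| = 39.6 and Q on the +y side, so Q = (0.00, 39.6). The virtual corner opposite V is at (42.1, 39.6). Tangency of A1 to KS means the radius GS is perpendicular to KS and A1 meets RQ tangentially, so GR is at right angles to RQ, with radius 8.1, so the center G sits 8.1 in from both sides at G = (34.0, 31.5). That places the tangent points at S = (42.1, 31.5) on KS and R = (34.0, 39.6) on RQ. Then |VS| = |S − V| = 52.6.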